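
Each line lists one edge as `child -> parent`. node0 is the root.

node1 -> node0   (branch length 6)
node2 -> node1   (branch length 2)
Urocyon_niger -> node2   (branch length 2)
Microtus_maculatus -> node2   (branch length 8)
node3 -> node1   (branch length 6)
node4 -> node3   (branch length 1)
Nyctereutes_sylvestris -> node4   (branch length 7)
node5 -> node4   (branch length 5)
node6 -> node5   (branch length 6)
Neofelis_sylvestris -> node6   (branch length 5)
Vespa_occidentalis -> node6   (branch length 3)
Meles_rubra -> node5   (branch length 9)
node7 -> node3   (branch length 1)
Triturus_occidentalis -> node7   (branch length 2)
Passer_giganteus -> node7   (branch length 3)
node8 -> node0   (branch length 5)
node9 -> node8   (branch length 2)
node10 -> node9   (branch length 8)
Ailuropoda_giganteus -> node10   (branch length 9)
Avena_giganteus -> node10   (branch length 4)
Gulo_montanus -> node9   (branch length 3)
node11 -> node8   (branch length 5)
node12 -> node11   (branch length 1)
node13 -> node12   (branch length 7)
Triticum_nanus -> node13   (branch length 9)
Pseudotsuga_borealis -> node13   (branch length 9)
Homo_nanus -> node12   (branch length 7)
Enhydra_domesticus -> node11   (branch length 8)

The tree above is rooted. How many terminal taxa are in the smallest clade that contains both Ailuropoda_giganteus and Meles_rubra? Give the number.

15

The MRCA of Ailuropoda_giganteus and Meles_rubra is the root, so the clade is the entire tree.
That clade contains 15 terminal taxa: Ailuropoda_giganteus, Avena_giganteus, Enhydra_domesticus, Gulo_montanus, Homo_nanus, Meles_rubra, Microtus_maculatus, Neofelis_sylvestris, Nyctereutes_sylvestris, Passer_giganteus, Pseudotsuga_borealis, Triticum_nanus, Triturus_occidentalis, Urocyon_niger, Vespa_occidentalis.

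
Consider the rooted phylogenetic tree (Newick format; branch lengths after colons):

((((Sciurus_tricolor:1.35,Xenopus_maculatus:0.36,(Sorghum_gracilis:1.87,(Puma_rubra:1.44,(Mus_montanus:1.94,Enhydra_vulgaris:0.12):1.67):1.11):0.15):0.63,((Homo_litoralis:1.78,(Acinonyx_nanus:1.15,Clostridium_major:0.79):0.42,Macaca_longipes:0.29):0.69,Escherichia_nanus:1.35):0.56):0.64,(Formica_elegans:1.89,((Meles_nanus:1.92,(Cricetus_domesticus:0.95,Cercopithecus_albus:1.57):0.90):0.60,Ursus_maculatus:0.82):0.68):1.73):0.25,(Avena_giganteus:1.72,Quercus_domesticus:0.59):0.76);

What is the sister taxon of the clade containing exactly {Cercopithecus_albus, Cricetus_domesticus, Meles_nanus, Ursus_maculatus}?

Formica_elegans

The clade containing exactly {Cercopithecus_albus, Cricetus_domesticus, Meles_nanus, Ursus_maculatus} attaches to the tree at the node subtending (Formica_elegans,((Meles_nanus,(Cricetus_domesticus,Cercopithecus_albus)),Ursus_maculatus)).
The other lineage descending from that same node — the sister group — is the single tip Formica_elegans.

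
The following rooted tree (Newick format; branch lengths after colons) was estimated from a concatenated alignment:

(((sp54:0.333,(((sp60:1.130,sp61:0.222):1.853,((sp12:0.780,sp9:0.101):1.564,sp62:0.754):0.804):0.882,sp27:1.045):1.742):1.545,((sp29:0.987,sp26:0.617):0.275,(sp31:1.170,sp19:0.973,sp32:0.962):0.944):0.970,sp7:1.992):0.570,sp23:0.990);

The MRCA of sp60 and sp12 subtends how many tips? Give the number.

The MRCA of sp60 and sp12 is the node subtending ((sp60,sp61),((sp12,sp9),sp62)).
That clade contains 5 terminal taxa: sp12, sp60, sp61, sp62, sp9.

5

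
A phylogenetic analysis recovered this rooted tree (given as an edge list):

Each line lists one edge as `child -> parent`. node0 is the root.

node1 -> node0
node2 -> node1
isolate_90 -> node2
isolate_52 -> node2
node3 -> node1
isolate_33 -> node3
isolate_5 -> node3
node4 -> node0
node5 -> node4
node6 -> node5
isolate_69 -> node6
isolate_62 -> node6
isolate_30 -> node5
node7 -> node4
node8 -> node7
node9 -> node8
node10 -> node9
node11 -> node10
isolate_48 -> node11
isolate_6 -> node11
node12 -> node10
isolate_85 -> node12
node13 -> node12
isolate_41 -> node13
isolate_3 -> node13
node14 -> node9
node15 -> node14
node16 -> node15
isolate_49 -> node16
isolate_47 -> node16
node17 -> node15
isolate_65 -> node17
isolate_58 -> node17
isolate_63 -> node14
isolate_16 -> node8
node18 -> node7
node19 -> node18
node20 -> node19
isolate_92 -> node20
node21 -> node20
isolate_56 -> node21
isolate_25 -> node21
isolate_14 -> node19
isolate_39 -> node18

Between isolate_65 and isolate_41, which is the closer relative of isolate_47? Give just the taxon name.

The MRCA of isolate_47 and isolate_65 subtends ((isolate_49,isolate_47),(isolate_65,isolate_58)) (4 taxa).
The MRCA of isolate_47 and isolate_41 subtends (((isolate_48,isolate_6),(isolate_85,(isolate_41,isolate_3))),(((isolate_49,isolate_47),(isolate_65,isolate_58)),isolate_63)) (10 taxa).
The first is nested inside the second, so isolate_47 shares a more recent common ancestor with isolate_65.

isolate_65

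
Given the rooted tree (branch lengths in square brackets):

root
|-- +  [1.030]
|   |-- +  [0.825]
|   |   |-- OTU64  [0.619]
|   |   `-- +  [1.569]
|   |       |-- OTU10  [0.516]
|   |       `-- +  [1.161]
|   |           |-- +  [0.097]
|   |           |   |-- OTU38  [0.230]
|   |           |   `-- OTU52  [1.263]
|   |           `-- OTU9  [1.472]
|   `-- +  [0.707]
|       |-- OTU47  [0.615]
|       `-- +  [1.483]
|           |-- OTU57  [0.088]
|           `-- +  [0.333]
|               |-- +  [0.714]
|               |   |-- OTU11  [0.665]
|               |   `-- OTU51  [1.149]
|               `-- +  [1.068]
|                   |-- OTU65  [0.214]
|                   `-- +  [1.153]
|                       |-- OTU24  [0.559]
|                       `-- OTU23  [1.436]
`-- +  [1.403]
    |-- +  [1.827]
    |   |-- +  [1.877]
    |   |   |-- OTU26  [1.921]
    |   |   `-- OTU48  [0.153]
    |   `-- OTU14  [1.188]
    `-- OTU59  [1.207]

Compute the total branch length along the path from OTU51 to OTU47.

The path runs OTU51 → … → MRCA → … → OTU47; the MRCA is the node subtending (OTU47,(OTU57,((OTU11,OTU51),(OTU65,(OTU24,OTU23))))).
Branch lengths along that path: 1.149 + 0.714 + 0.333 + 1.483 + 0.615 = 4.294.

4.294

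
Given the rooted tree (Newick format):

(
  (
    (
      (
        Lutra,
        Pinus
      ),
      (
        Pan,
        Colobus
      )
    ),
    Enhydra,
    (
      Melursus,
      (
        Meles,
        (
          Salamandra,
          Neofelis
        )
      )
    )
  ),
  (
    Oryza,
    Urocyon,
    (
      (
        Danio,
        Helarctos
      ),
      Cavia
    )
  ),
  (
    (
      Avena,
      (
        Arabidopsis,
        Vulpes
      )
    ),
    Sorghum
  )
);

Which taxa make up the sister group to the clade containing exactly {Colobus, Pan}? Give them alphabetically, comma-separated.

The clade containing exactly {Colobus, Pan} attaches to the tree at the node subtending ((Lutra,Pinus),(Pan,Colobus)).
The other lineage descending from that same node — the sister group — is (Lutra,Pinus); its 2 tips in alphabetical order are the answer.

Lutra, Pinus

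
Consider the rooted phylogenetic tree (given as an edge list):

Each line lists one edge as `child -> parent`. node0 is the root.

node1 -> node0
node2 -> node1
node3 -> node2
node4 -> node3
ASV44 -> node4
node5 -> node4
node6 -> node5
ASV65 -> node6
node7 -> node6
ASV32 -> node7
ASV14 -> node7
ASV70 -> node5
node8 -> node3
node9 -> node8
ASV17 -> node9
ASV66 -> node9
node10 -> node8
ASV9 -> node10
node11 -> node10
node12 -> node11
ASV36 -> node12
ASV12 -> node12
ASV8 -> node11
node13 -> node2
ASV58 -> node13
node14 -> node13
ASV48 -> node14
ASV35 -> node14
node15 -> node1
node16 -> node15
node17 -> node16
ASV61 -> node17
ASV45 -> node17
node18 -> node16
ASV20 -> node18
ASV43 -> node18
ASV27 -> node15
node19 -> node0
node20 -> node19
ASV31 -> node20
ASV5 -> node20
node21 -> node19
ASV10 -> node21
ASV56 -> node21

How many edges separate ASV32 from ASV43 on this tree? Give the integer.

11

The MRCA of ASV32 and ASV43 is the node subtending ((((ASV44,((ASV65,(ASV32,ASV14)),ASV70)),((ASV17,ASV66),(ASV9,((ASV36,ASV12),ASV8)))),(ASV58,(ASV48,ASV35))),(((ASV61,ASV45),(ASV20,ASV43)),ASV27)).
From ASV32 up to that node: 7 branches. From ASV43 up to the same node: 4 branches. Total: 7 + 4 = 11.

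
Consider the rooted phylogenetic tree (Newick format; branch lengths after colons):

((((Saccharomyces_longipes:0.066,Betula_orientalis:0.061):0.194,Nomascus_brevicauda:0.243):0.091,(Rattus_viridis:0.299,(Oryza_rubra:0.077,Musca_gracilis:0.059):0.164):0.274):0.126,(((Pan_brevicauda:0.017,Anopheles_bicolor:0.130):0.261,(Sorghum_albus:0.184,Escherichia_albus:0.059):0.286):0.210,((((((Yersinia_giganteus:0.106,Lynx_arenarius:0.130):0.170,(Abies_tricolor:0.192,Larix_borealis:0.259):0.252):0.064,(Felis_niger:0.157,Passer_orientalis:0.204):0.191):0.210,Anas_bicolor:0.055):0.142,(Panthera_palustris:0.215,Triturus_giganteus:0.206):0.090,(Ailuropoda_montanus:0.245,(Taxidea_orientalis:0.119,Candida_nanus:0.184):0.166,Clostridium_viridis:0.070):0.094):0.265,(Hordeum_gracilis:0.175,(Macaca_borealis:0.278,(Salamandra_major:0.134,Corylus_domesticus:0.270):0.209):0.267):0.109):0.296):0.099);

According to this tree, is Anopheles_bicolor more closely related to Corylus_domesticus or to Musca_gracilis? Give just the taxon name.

The MRCA of Anopheles_bicolor and Corylus_domesticus subtends (((Pan_brevicauda,Anopheles_bicolor),(Sorghum_albus,Escherichia_albus)),((((((Yersinia_giganteus,Lynx_arenarius),(Abies_tricolor,Larix_borealis)),(Felis_niger,Passer_orientalis)),Anas_bicolor),(Panthera_palustris,Triturus_giganteus),(Ailuropoda_montanus,(Taxidea_orientalis,Candida_nanus),Clostridium_viridis)),(Hordeum_gracilis,(Macaca_borealis,(Salamandra_major,Corylus_domesticus))))) (21 taxa).
The MRCA of Anopheles_bicolor and Musca_gracilis is the root, subtending the entire tree (27 taxa).
The first is nested inside the second, so Anopheles_bicolor shares a more recent common ancestor with Corylus_domesticus.

Corylus_domesticus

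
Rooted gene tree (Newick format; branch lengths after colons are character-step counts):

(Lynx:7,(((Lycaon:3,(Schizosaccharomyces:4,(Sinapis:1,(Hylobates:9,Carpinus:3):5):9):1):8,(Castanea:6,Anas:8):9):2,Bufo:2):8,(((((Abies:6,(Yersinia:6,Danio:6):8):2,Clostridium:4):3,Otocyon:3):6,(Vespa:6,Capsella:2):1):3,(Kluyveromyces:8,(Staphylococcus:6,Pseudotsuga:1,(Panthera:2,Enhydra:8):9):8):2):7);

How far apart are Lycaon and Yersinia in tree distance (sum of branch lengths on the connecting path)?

56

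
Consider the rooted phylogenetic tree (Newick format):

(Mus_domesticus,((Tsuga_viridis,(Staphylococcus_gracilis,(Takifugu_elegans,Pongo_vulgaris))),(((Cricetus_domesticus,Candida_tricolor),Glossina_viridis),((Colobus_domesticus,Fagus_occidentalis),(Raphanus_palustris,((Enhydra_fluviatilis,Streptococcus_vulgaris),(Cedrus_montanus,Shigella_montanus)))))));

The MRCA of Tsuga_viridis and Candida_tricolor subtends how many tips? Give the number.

The MRCA of Tsuga_viridis and Candida_tricolor is the node subtending ((Tsuga_viridis,(Staphylococcus_gracilis,(Takifugu_elegans,Pongo_vulgaris))),(((Cricetus_domesticus,Candida_tricolor),Glossina_viridis),((Colobus_domesticus,Fagus_occidentalis),(Raphanus_palustris,((Enhydra_fluviatilis,Streptococcus_vulgaris),(Cedrus_montanus,Shigella_montanus)))))).
That clade contains 14 terminal taxa: Candida_tricolor, Cedrus_montanus, Colobus_domesticus, Cricetus_domesticus, Enhydra_fluviatilis, Fagus_occidentalis, Glossina_viridis, Pongo_vulgaris, Raphanus_palustris, Shigella_montanus, Staphylococcus_gracilis, Streptococcus_vulgaris, Takifugu_elegans, Tsuga_viridis.

14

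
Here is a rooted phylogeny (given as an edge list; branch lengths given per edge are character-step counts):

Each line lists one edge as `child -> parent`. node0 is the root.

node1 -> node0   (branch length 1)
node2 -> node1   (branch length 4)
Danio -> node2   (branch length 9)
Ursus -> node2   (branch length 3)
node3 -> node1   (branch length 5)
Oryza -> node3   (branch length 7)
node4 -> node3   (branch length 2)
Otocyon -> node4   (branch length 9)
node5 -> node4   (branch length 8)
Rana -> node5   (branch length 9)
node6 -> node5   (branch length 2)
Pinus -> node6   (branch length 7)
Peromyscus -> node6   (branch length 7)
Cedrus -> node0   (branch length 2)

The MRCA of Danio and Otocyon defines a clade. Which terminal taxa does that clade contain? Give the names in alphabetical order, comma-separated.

Tracing Danio: it sits inside (Danio,Ursus).
Tracing Otocyon: it sits inside (Otocyon,(Rana,(Pinus,Peromyscus))).
The smallest clade enclosing both is ((Danio,Ursus),(Oryza,(Otocyon,(Rana,(Pinus,Peromyscus))))); the answer is its 7 terminal taxa in alphabetical order.

Danio, Oryza, Otocyon, Peromyscus, Pinus, Rana, Ursus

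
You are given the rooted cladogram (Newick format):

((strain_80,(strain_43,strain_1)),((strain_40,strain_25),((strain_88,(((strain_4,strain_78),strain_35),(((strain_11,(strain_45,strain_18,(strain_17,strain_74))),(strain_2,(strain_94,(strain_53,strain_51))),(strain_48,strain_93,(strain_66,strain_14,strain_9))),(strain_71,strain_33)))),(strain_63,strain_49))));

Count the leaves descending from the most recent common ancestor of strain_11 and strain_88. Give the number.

The MRCA of strain_11 and strain_88 is the node subtending (strain_88,(((strain_4,strain_78),strain_35),(((strain_11,(strain_45,strain_18,(strain_17,strain_74))),(strain_2,(strain_94,(strain_53,strain_51))),(strain_48,strain_93,(strain_66,strain_14,strain_9))),(strain_71,strain_33)))).
That clade contains 20 terminal taxa: strain_11, strain_14, strain_17, strain_18, strain_2, strain_33, strain_35, strain_4, strain_45, strain_48, strain_51, strain_53, strain_66, strain_71, strain_74, strain_78, strain_88, strain_9, strain_93, strain_94.

20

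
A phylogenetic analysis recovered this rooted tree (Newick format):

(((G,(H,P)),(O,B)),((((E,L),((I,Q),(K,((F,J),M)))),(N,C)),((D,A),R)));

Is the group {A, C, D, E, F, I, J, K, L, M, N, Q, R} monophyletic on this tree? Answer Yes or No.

The most recent common ancestor of these taxa subtends ((((E,L),((I,Q),(K,((F,J),M)))),(N,C)),((D,A),R)).
That clade has exactly 13 tips — every listed taxon and nothing else — so the group is monophyletic.

Yes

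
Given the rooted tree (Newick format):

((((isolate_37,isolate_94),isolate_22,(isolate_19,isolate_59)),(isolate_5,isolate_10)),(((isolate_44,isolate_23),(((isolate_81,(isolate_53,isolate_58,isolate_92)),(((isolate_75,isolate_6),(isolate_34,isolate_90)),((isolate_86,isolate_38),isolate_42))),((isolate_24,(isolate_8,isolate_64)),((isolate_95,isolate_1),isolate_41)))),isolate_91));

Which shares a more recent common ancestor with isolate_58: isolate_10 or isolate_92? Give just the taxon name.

The MRCA of isolate_58 and isolate_92 subtends (isolate_53,isolate_58,isolate_92) (3 taxa).
The MRCA of isolate_58 and isolate_10 is the root, subtending the entire tree (27 taxa).
The first is nested inside the second, so isolate_58 shares a more recent common ancestor with isolate_92.

isolate_92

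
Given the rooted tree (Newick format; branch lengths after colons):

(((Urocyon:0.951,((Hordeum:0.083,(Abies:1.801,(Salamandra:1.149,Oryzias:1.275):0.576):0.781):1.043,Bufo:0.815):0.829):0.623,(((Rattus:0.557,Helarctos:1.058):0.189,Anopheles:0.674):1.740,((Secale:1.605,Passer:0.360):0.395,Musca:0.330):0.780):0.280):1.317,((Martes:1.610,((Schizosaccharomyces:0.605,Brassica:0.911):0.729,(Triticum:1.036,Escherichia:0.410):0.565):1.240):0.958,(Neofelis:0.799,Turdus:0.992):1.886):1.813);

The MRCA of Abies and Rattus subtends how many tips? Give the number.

12

The MRCA of Abies and Rattus is the node subtending ((Urocyon,((Hordeum,(Abies,(Salamandra,Oryzias))),Bufo)),(((Rattus,Helarctos),Anopheles),((Secale,Passer),Musca))).
That clade contains 12 terminal taxa: Abies, Anopheles, Bufo, Helarctos, Hordeum, Musca, Oryzias, Passer, Rattus, Salamandra, Secale, Urocyon.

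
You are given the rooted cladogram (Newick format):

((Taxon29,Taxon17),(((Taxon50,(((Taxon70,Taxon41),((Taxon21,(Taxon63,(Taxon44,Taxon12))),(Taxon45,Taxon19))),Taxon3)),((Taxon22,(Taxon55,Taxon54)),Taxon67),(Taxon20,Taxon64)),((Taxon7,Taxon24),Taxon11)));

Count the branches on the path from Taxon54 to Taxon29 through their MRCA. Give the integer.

The MRCA of Taxon54 and Taxon29 is the root of the tree.
From Taxon54 up to that node: 6 branches. From Taxon29 up to the same node: 2 branches. Total: 6 + 2 = 8.

8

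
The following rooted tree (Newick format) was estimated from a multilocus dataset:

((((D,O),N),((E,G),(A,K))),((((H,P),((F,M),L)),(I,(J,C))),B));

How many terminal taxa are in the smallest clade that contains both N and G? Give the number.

7

The MRCA of N and G is the node subtending (((D,O),N),((E,G),(A,K))).
That clade contains 7 terminal taxa: A, D, E, G, K, N, O.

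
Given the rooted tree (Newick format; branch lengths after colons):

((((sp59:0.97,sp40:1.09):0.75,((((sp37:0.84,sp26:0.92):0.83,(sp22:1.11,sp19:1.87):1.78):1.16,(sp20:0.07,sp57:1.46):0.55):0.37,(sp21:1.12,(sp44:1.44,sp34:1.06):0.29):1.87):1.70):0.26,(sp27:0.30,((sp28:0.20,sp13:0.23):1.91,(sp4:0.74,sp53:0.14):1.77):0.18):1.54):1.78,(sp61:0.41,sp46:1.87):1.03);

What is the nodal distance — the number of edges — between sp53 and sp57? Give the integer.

The MRCA of sp53 and sp57 is the node subtending (((sp59,sp40),((((sp37,sp26),(sp22,sp19)),(sp20,sp57)),(sp21,(sp44,sp34)))),(sp27,((sp28,sp13),(sp4,sp53)))).
From sp53 up to that node: 4 branches. From sp57 up to the same node: 5 branches. Total: 4 + 5 = 9.

9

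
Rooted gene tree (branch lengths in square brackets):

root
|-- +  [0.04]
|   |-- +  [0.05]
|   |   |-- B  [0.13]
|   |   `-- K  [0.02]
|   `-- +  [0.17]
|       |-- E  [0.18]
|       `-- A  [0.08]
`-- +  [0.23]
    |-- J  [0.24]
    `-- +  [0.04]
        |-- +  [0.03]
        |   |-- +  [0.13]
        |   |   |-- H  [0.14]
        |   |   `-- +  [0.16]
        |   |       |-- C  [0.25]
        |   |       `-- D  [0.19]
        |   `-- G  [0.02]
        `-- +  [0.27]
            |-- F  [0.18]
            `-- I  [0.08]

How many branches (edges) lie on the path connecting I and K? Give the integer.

The MRCA of I and K is the root of the tree.
From I up to that node: 4 branches. From K up to the same node: 3 branches. Total: 4 + 3 = 7.

7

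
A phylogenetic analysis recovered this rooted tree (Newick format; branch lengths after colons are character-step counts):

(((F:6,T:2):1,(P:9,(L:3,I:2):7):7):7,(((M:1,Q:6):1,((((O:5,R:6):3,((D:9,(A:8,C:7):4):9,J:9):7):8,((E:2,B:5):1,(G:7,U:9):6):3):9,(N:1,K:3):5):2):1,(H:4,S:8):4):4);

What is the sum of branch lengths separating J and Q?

42

The path runs J → … → MRCA → … → Q; the MRCA is the node subtending ((M,Q),((((O,R),((D,(A,C)),J)),((E,B),(G,U))),(N,K))).
Branch lengths along that path: 9 + 7 + 8 + 9 + 2 + 1 + 6 = 42.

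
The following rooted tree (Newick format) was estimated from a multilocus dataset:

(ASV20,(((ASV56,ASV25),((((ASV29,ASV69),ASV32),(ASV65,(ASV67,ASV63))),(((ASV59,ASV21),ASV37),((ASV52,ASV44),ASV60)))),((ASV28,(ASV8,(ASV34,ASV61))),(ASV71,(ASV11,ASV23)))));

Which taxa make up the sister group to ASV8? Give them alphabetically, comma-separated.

ASV8 attaches to the tree at the node subtending (ASV8,(ASV34,ASV61)).
The other lineage descending from that same node — the sister group — is (ASV34,ASV61); its 2 tips in alphabetical order are the answer.

ASV34, ASV61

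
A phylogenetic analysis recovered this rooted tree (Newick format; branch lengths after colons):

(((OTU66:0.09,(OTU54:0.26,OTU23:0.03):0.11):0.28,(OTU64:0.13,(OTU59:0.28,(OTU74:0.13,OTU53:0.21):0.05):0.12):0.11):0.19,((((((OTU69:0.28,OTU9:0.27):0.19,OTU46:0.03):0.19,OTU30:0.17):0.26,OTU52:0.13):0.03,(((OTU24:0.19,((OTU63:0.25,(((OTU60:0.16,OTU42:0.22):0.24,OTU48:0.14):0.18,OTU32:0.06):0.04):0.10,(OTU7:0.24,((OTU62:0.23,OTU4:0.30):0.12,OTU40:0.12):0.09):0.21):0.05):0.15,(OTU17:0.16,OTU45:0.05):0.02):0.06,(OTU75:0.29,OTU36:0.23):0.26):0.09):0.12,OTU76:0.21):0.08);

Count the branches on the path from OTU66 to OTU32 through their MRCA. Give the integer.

12

The MRCA of OTU66 and OTU32 is the root of the tree.
From OTU66 up to that node: 3 branches. From OTU32 up to the same node: 9 branches. Total: 3 + 9 = 12.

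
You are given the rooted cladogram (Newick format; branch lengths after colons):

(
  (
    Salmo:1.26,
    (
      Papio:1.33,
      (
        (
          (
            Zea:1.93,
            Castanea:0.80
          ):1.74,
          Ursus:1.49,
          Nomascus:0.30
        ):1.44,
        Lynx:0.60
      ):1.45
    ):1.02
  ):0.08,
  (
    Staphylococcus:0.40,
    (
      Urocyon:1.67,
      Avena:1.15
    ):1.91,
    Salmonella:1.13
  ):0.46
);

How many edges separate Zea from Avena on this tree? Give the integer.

9

The MRCA of Zea and Avena is the root of the tree.
From Zea up to that node: 6 branches. From Avena up to the same node: 3 branches. Total: 6 + 3 = 9.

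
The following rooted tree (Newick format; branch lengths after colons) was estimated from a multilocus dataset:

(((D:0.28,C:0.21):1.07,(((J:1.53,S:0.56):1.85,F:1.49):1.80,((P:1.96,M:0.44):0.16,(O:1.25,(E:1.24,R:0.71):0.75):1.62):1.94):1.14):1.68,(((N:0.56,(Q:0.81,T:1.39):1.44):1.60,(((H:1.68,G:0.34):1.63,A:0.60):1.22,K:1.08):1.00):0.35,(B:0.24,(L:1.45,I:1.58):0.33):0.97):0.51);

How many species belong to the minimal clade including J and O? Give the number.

The MRCA of J and O is the node subtending (((J,S),F),((P,M),(O,(E,R)))).
That clade contains 8 terminal taxa: E, F, J, M, O, P, R, S.

8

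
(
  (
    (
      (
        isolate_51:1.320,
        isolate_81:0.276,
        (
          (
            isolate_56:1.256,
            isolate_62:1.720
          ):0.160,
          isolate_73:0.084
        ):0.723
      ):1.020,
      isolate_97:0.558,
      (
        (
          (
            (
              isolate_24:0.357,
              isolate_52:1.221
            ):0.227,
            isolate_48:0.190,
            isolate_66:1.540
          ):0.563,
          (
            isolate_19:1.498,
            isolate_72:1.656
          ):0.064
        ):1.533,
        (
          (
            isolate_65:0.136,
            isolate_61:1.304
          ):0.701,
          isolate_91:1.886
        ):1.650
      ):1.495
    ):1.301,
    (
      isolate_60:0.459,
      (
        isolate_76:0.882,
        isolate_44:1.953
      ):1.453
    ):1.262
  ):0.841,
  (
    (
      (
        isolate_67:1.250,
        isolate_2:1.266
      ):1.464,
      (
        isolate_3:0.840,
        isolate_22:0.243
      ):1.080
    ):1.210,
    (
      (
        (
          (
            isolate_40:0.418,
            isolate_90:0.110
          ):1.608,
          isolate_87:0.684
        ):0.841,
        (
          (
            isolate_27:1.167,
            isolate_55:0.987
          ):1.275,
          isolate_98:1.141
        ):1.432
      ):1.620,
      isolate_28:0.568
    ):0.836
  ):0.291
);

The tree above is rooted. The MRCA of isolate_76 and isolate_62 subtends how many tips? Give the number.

18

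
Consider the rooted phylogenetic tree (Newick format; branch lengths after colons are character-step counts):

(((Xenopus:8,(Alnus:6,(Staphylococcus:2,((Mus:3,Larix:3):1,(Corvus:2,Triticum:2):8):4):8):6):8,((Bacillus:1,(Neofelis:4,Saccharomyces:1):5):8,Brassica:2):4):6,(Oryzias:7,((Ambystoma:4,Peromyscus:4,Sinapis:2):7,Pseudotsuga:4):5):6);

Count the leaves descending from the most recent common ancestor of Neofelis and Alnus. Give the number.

The MRCA of Neofelis and Alnus is the node subtending ((Xenopus,(Alnus,(Staphylococcus,((Mus,Larix),(Corvus,Triticum))))),((Bacillus,(Neofelis,Saccharomyces)),Brassica)).
That clade contains 11 terminal taxa: Alnus, Bacillus, Brassica, Corvus, Larix, Mus, Neofelis, Saccharomyces, Staphylococcus, Triticum, Xenopus.

11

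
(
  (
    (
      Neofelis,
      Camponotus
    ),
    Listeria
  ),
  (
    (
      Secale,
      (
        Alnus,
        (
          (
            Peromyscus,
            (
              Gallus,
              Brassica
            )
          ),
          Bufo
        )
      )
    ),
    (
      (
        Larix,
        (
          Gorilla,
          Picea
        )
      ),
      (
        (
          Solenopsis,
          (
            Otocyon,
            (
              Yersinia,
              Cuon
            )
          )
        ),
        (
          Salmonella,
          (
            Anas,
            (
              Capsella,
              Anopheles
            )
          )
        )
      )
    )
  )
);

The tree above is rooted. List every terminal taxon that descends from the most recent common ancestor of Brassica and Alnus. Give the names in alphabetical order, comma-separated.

Tracing Brassica: it sits inside (Gallus,Brassica).
Tracing Alnus: it sits inside (Alnus,((Peromyscus,(Gallus,Brassica)),Bufo)).
The smallest clade enclosing both is (Alnus,((Peromyscus,(Gallus,Brassica)),Bufo)); the answer is its 5 terminal taxa in alphabetical order.

Alnus, Brassica, Bufo, Gallus, Peromyscus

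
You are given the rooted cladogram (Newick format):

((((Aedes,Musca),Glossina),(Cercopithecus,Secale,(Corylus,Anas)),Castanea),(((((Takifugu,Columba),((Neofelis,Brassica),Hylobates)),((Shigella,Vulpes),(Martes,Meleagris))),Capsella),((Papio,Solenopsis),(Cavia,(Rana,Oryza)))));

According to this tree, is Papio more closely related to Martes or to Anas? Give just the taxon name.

The MRCA of Papio and Martes subtends (((((Takifugu,Columba),((Neofelis,Brassica),Hylobates)),((Shigella,Vulpes),(Martes,Meleagris))),Capsella),((Papio,Solenopsis),(Cavia,(Rana,Oryza)))) (15 taxa).
The MRCA of Papio and Anas is the root, subtending the entire tree (23 taxa).
The first is nested inside the second, so Papio shares a more recent common ancestor with Martes.

Martes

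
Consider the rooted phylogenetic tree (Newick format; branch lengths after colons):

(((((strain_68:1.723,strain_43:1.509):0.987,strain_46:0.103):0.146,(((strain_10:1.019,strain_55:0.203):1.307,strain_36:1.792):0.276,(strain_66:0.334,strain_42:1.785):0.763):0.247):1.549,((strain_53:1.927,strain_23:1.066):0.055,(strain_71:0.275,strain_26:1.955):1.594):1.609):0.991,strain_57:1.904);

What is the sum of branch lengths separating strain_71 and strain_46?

The path runs strain_71 → … → MRCA → … → strain_46; the MRCA is the node subtending ((((strain_68,strain_43),strain_46),(((strain_10,strain_55),strain_36),(strain_66,strain_42))),((strain_53,strain_23),(strain_71,strain_26))).
Branch lengths along that path: 0.275 + 1.594 + 1.609 + 1.549 + 0.146 + 0.103 = 5.276.

5.276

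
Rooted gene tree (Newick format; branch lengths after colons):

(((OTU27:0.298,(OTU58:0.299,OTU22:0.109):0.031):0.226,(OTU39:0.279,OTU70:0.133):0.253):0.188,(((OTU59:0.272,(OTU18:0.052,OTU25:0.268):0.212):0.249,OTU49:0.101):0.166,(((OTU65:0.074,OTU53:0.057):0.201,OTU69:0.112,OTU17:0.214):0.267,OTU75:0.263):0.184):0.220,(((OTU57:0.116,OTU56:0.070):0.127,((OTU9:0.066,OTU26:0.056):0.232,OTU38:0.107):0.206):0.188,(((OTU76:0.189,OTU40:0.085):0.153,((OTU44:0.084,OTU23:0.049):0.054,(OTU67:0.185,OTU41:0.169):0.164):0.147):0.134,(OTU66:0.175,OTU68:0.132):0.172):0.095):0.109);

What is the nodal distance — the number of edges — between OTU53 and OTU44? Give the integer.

11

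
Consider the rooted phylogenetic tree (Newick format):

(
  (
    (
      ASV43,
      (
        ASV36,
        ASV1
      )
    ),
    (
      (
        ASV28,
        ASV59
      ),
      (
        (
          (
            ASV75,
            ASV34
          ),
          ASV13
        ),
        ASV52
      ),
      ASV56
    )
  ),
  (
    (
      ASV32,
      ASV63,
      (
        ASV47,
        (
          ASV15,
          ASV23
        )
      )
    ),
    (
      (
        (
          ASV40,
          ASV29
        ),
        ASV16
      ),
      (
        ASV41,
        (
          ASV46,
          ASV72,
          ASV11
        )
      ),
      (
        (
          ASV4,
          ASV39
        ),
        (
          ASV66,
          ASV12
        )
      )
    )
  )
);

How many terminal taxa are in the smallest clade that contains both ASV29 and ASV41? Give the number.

The MRCA of ASV29 and ASV41 is the node subtending (((ASV40,ASV29),ASV16),(ASV41,(ASV46,ASV72,ASV11)),((ASV4,ASV39),(ASV66,ASV12))).
That clade contains 11 terminal taxa: ASV11, ASV12, ASV16, ASV29, ASV39, ASV4, ASV40, ASV41, ASV46, ASV66, ASV72.

11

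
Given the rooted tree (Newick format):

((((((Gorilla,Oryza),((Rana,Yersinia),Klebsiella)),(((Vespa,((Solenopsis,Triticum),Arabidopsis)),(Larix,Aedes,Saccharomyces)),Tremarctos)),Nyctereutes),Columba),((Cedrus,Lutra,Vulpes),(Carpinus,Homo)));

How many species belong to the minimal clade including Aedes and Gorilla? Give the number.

13

The MRCA of Aedes and Gorilla is the node subtending (((Gorilla,Oryza),((Rana,Yersinia),Klebsiella)),(((Vespa,((Solenopsis,Triticum),Arabidopsis)),(Larix,Aedes,Saccharomyces)),Tremarctos)).
That clade contains 13 terminal taxa: Aedes, Arabidopsis, Gorilla, Klebsiella, Larix, Oryza, Rana, Saccharomyces, Solenopsis, Tremarctos, Triticum, Vespa, Yersinia.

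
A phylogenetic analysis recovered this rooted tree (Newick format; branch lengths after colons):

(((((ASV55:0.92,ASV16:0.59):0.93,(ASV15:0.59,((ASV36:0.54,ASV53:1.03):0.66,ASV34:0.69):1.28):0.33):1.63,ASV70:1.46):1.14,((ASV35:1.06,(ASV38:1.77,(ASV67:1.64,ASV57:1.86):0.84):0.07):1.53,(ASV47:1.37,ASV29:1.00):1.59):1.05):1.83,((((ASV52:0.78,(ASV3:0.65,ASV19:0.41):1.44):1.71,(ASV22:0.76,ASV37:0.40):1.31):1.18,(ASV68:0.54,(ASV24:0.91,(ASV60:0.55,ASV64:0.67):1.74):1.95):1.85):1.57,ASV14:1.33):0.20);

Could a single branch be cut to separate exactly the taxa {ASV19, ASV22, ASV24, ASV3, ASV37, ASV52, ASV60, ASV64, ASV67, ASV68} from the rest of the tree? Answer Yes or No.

No

The MRCA of the listed taxa is the root, so the smallest clade containing them is the whole tree.
That clade also contains ASV14, ASV15, ASV16, ASV29, ASV34, ASV35, ASV36, ASV38, ASV47, ASV53, ASV55, ASV57, ASV70, which are not in the proposed group, so the group is not monophyletic.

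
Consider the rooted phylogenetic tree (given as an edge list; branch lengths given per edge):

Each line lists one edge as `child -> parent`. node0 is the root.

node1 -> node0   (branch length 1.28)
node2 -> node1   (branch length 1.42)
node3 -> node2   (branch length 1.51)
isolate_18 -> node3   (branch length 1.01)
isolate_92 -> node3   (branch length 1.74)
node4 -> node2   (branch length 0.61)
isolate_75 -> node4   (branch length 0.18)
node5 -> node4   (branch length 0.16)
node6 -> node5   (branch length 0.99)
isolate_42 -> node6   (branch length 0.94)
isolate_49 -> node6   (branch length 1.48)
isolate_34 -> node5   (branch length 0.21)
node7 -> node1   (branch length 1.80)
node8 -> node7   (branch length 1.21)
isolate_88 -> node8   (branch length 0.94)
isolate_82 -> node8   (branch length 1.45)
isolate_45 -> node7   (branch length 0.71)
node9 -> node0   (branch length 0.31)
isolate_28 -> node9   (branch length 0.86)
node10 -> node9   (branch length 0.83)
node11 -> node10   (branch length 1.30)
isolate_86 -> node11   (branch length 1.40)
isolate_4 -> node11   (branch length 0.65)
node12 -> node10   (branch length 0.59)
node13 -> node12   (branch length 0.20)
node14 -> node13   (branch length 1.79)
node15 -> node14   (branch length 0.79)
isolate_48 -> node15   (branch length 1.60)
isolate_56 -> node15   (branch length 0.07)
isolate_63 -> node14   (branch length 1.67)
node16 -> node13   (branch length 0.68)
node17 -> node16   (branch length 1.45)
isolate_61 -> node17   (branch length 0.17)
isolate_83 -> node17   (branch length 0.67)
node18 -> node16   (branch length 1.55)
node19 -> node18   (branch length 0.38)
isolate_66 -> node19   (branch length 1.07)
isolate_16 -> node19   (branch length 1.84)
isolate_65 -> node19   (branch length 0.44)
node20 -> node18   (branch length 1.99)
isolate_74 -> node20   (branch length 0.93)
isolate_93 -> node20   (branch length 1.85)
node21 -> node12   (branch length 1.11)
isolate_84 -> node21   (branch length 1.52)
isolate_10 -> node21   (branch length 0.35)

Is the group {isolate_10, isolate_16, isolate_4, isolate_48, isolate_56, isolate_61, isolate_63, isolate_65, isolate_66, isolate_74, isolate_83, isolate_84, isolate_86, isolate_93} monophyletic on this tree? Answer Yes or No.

The most recent common ancestor of these taxa subtends ((isolate_86,isolate_4),((((isolate_48,isolate_56),isolate_63),((isolate_61,isolate_83),((isolate_66,isolate_16,isolate_65),(isolate_74,isolate_93)))),(isolate_84,isolate_10))).
That clade has exactly 14 tips — every listed taxon and nothing else — so the group is monophyletic.

Yes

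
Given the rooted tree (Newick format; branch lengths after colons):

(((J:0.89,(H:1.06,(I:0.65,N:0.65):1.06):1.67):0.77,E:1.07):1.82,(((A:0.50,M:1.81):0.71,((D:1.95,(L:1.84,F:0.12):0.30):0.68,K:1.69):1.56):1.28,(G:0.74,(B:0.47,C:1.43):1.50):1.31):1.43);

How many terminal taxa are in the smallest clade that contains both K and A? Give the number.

6

The MRCA of K and A is the node subtending ((A,M),((D,(L,F)),K)).
That clade contains 6 terminal taxa: A, D, F, K, L, M.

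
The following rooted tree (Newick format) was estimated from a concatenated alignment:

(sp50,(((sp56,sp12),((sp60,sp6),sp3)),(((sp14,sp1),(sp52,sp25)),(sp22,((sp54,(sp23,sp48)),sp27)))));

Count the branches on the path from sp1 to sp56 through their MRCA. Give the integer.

The MRCA of sp1 and sp56 is the node subtending (((sp56,sp12),((sp60,sp6),sp3)),(((sp14,sp1),(sp52,sp25)),(sp22,((sp54,(sp23,sp48)),sp27)))).
From sp1 up to that node: 4 branches. From sp56 up to the same node: 3 branches. Total: 4 + 3 = 7.

7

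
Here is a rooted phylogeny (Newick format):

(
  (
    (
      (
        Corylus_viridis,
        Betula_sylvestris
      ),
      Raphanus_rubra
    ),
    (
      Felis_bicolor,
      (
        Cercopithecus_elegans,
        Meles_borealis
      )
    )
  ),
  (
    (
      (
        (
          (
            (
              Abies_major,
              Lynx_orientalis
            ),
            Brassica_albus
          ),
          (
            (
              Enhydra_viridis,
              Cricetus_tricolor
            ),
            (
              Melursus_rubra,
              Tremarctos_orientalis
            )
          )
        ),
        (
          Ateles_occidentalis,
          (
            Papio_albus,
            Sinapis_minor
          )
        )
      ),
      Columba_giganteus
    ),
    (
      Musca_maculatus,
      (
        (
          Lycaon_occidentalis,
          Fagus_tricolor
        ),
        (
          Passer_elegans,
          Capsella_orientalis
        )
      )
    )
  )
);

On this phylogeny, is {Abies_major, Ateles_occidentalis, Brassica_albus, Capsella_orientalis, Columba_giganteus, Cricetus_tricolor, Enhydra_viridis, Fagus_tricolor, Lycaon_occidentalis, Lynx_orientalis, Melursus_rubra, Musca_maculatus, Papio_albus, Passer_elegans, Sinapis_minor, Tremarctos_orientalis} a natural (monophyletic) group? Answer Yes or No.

Yes

The most recent common ancestor of these taxa subtends ((((((Abies_major,Lynx_orientalis),Brassica_albus),((Enhydra_viridis,Cricetus_tricolor),(Melursus_rubra,Tremarctos_orientalis))),(Ateles_occidentalis,(Papio_albus,Sinapis_minor))),Columba_giganteus),(Musca_maculatus,((Lycaon_occidentalis,Fagus_tricolor),(Passer_elegans,Capsella_orientalis)))).
That clade has exactly 16 tips — every listed taxon and nothing else — so the group is monophyletic.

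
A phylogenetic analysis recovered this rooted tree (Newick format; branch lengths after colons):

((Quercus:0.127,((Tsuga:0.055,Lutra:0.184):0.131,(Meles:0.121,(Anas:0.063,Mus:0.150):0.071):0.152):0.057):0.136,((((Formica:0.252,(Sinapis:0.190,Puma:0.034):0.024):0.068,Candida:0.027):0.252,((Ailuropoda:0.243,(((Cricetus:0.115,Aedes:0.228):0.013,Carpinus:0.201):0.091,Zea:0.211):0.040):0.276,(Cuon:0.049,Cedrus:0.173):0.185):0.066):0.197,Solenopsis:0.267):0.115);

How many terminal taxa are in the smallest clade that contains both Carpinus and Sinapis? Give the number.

11

The MRCA of Carpinus and Sinapis is the node subtending (((Formica,(Sinapis,Puma)),Candida),((Ailuropoda,(((Cricetus,Aedes),Carpinus),Zea)),(Cuon,Cedrus))).
That clade contains 11 terminal taxa: Aedes, Ailuropoda, Candida, Carpinus, Cedrus, Cricetus, Cuon, Formica, Puma, Sinapis, Zea.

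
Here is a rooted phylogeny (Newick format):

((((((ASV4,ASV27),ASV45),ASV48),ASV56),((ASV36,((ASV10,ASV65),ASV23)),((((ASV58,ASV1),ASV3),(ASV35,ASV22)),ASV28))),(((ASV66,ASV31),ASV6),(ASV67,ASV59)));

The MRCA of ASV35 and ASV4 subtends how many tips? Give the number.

15

The MRCA of ASV35 and ASV4 is the node subtending (((((ASV4,ASV27),ASV45),ASV48),ASV56),((ASV36,((ASV10,ASV65),ASV23)),((((ASV58,ASV1),ASV3),(ASV35,ASV22)),ASV28))).
That clade contains 15 terminal taxa: ASV1, ASV10, ASV22, ASV23, ASV27, ASV28, ASV3, ASV35, ASV36, ASV4, ASV45, ASV48, ASV56, ASV58, ASV65.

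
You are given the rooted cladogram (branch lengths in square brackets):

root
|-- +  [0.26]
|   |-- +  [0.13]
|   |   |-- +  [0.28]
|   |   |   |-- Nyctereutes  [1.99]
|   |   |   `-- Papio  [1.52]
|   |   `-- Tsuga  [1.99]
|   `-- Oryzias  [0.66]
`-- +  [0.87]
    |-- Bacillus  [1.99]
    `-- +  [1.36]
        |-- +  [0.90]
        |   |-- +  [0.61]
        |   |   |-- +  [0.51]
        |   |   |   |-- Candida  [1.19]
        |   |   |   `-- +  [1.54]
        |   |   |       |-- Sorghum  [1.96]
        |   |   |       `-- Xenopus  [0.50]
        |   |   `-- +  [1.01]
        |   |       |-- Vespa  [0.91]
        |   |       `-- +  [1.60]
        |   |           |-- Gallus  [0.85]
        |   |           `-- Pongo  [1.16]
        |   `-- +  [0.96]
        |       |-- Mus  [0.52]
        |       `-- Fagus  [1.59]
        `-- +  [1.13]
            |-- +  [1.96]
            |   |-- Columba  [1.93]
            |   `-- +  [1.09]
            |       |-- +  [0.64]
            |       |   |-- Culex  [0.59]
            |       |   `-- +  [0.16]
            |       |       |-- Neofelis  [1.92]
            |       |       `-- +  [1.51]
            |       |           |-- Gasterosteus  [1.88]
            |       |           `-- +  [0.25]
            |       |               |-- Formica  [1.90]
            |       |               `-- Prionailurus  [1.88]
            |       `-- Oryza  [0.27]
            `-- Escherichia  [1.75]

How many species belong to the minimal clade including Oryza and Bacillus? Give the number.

The MRCA of Oryza and Bacillus is the node subtending (Bacillus,((((Candida,(Sorghum,Xenopus)),(Vespa,(Gallus,Pongo))),(Mus,Fagus)),((Columba,((Culex,(Neofelis,(Gasterosteus,(Formica,Prionailurus)))),Oryza)),Escherichia))).
That clade contains 17 terminal taxa: Bacillus, Candida, Columba, Culex, Escherichia, Fagus, Formica, Gallus, Gasterosteus, Mus, Neofelis, Oryza, Pongo, Prionailurus, Sorghum, Vespa, Xenopus.

17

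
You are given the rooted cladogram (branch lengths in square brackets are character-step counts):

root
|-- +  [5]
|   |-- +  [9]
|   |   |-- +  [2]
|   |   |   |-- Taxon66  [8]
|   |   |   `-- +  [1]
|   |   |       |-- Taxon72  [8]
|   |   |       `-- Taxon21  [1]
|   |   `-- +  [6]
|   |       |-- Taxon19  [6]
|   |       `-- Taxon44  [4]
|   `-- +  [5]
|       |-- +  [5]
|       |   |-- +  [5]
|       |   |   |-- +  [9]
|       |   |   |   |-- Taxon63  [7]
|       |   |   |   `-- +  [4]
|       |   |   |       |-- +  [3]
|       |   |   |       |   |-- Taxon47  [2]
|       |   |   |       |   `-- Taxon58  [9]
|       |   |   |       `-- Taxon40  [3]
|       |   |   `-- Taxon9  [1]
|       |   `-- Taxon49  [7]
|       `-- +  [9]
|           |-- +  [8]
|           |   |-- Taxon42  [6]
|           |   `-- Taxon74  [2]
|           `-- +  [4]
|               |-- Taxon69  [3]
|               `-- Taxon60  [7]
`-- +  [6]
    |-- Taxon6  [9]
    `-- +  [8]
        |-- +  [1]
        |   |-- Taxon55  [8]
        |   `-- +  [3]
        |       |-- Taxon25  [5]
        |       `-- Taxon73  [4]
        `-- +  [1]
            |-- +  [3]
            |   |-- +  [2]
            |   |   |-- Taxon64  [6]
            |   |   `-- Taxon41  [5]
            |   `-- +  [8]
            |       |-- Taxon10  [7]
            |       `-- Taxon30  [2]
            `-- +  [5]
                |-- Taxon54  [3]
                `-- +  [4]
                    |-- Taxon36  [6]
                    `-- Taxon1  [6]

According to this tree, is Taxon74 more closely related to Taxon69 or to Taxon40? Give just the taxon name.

Taxon69

The MRCA of Taxon74 and Taxon69 subtends ((Taxon42,Taxon74),(Taxon69,Taxon60)) (4 taxa).
The MRCA of Taxon74 and Taxon40 subtends ((((Taxon63,((Taxon47,Taxon58),Taxon40)),Taxon9),Taxon49),((Taxon42,Taxon74),(Taxon69,Taxon60))) (10 taxa).
The first is nested inside the second, so Taxon74 shares a more recent common ancestor with Taxon69.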